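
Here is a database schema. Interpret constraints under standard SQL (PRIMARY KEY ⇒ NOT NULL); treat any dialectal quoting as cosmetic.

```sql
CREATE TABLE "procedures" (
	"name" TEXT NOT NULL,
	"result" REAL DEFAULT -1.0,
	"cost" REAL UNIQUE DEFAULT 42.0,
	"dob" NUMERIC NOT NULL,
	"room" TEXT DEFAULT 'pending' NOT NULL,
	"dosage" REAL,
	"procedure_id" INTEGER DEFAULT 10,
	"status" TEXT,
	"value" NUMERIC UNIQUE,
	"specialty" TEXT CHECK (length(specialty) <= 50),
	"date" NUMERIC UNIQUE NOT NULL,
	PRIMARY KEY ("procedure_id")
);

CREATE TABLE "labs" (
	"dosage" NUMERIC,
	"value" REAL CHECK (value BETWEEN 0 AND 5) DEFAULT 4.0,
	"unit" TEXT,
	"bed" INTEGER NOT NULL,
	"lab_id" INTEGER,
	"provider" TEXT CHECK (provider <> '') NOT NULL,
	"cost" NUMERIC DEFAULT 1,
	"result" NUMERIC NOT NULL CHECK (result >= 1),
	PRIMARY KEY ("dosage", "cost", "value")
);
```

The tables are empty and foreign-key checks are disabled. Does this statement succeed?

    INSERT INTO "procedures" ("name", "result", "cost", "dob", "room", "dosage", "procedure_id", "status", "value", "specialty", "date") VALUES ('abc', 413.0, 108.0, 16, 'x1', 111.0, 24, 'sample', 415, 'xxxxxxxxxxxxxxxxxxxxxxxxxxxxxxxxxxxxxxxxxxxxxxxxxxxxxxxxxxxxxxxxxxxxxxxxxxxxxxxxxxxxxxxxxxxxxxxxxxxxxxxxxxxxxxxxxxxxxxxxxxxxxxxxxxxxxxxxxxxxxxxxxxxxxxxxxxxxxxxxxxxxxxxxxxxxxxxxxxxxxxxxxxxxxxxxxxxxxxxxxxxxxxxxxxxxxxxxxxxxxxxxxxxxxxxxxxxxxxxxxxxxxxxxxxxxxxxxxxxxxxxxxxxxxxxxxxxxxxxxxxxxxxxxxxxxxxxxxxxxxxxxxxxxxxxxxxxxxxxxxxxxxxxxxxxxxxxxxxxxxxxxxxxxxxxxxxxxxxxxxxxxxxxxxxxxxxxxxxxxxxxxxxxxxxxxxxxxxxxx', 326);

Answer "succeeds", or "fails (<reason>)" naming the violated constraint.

fails (CHECK on specialty)

The value 'xxxxxxxxxxxxxxxxxxxxxxxxxxxxxxxxxxxxxxxxxxxxxxxxxxxxxxxxxxxxxxxxxxxxxxxxxxxxxxxxxxxxxxxxxxxxxxxxxxxxxxxxxxxxxxxxxxxxxxxxxxxxxxxxxxxxxxxxxxxxxxxxxxxxxxxxxxxxxxxxxxxxxxxxxxxxxxxxxxxxxxxxxxxxxxxxxxxxxxxxxxxxxxxxxxxxxxxxxxxxxxxxxxxxxxxxxxxxxxxxxxxxxxxxxxxxxxxxxxxxxxxxxxxxxxxxxxxxxxxxxxxxxxxxxxxxxxxxxxxxxxxxxxxxxxxxxxxxxxxxxxxxxxxxxxxxxxxxxxxxxxxxxxxxxxxxxxxxxxxxxxxxxxxxxxxxxxxxxxxxxxxxxxxxxxxxxxxxxxxx' for specialty violates CHECK (length(specialty) <= 50).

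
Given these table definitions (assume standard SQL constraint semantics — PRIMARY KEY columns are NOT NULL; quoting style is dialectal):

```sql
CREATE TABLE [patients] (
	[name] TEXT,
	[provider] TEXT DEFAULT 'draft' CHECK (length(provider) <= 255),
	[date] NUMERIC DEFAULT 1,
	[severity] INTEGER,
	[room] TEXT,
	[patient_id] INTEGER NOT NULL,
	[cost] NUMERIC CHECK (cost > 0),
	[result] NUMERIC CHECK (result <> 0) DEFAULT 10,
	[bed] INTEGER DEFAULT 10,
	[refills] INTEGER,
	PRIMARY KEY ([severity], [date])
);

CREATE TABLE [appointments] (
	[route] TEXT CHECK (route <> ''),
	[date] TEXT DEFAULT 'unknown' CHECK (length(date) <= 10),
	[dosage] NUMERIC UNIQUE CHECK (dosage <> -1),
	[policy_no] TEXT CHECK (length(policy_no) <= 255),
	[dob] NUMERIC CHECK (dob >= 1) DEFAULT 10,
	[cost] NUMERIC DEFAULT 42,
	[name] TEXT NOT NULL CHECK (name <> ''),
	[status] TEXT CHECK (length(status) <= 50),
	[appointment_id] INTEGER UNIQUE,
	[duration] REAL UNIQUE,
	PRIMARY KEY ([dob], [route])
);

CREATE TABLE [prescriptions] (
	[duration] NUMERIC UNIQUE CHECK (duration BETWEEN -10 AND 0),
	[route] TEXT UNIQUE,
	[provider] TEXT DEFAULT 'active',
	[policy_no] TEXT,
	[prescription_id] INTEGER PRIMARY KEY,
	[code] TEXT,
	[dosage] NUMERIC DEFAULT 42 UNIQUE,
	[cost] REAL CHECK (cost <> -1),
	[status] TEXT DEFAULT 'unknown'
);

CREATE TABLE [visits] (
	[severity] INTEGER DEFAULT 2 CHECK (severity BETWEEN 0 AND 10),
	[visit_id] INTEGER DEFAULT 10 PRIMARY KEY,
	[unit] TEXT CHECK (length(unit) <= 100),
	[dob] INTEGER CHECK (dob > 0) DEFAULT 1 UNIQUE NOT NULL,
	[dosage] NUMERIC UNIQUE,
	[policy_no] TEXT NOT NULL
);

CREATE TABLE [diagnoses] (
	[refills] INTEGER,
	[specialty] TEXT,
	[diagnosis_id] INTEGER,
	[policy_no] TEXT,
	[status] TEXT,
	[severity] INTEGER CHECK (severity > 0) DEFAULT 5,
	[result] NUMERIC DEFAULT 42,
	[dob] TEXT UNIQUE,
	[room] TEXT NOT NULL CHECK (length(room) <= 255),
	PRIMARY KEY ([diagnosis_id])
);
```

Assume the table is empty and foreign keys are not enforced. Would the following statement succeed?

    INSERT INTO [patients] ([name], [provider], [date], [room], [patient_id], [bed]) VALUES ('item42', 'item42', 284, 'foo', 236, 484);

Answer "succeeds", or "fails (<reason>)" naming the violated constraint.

fails (NOT NULL on severity)

severity is omitted from the column list and has no DEFAULT, so it would receive NULL.
But severity is part of the PRIMARY KEY (implied NOT NULL).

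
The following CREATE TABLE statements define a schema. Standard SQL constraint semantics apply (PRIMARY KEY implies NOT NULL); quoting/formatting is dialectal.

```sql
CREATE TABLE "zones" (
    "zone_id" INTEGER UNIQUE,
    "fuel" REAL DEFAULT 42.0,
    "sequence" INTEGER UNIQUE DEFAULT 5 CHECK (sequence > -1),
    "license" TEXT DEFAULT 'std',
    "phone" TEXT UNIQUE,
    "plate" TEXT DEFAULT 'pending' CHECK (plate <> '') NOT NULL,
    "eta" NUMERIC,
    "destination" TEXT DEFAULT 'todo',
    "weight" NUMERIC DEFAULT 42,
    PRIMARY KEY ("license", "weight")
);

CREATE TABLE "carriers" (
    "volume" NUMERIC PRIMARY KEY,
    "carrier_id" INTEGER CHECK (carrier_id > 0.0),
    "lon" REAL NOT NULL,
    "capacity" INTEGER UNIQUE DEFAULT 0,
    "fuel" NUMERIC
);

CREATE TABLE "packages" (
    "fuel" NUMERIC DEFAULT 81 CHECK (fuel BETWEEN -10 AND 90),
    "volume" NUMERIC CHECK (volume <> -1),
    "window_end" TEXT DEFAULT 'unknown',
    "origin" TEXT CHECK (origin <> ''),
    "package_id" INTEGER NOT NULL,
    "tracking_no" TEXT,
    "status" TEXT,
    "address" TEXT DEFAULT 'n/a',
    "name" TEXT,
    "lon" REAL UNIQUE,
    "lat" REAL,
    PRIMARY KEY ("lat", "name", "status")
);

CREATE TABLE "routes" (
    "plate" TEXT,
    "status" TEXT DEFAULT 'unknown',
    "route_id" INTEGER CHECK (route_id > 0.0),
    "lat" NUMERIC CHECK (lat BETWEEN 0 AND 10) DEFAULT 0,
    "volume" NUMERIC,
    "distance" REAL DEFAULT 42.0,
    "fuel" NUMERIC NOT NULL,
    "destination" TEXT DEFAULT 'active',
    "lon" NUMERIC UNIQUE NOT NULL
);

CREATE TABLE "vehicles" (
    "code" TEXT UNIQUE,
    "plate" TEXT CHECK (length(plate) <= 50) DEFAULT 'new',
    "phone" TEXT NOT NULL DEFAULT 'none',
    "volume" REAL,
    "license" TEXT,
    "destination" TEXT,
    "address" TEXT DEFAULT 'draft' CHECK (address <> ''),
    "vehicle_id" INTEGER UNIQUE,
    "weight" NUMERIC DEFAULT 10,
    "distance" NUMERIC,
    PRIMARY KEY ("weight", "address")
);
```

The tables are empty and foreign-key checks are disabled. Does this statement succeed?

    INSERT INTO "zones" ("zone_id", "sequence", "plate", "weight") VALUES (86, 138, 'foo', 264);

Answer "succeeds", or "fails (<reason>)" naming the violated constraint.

succeeds

NOT NULL columns: license defaults to 'std'; plate is supplied; weight is supplied.
CHECK constraints: 138 satisfies (sequence > -1); 'foo' satisfies (plate <> '').
No constraint is violated.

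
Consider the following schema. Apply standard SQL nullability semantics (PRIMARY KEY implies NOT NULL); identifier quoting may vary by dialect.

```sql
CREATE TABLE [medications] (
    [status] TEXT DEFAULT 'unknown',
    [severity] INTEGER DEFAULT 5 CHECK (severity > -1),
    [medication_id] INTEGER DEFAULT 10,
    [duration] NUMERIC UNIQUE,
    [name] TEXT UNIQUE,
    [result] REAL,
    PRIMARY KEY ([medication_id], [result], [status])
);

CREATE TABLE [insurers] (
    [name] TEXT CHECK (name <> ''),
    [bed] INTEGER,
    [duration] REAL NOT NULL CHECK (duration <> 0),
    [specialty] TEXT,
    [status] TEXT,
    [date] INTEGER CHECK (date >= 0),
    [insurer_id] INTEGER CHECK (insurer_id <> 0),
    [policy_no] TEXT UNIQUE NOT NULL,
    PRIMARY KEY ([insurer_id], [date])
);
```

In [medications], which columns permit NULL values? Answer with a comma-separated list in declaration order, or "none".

- status: part of the PRIMARY KEY, which implies NOT NULL → not nullable.
- severity: CHECK does not forbid NULL (a CHECK constraint passes when its expression is NULL) → nullable.
- medication_id: part of the PRIMARY KEY, which implies NOT NULL → not nullable.
- duration: UNIQUE does not imply NOT NULL → nullable.
- name: UNIQUE does not imply NOT NULL → nullable.
- result: part of the PRIMARY KEY, which implies NOT NULL → not nullable.

severity, duration, name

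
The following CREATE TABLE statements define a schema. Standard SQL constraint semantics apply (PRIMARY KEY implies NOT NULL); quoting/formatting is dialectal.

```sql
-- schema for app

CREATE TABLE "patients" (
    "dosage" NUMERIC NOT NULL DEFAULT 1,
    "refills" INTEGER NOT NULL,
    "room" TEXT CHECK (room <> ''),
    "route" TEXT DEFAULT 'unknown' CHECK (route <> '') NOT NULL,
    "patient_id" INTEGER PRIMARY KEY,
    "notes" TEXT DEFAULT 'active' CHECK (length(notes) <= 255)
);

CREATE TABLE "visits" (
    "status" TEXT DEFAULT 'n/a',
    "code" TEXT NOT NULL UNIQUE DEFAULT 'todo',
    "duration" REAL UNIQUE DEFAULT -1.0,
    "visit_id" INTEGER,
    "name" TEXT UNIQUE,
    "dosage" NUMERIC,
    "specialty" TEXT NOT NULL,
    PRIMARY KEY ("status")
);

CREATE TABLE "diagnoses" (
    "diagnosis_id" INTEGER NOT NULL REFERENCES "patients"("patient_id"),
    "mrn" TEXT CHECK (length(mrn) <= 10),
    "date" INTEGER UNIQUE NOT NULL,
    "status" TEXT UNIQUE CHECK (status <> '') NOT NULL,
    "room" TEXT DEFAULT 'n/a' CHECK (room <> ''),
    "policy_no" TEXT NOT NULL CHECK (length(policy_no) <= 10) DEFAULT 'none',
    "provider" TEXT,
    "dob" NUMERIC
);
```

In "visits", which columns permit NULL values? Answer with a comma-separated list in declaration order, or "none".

duration, visit_id, name, dosage

- status: part of the PRIMARY KEY, which implies NOT NULL → not nullable.
- code: declared NOT NULL → not nullable.
- duration: UNIQUE does not imply NOT NULL → nullable.
- visit_id: no NOT NULL constraint applies → nullable.
- name: UNIQUE does not imply NOT NULL → nullable.
- dosage: no NOT NULL constraint applies → nullable.
- specialty: declared NOT NULL → not nullable.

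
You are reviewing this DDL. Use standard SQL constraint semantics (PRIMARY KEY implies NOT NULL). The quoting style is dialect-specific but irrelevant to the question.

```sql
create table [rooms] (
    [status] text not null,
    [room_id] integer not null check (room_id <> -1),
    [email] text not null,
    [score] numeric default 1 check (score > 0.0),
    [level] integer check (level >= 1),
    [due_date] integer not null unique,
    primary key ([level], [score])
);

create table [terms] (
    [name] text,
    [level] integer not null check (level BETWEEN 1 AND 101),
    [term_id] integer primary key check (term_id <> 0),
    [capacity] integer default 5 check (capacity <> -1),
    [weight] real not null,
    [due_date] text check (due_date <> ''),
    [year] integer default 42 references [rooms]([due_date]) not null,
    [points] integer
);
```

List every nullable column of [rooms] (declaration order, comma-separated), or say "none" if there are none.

none

- status: declared NOT NULL → not nullable.
- room_id: declared NOT NULL → not nullable.
- email: declared NOT NULL → not nullable.
- score: part of the PRIMARY KEY, which implies NOT NULL → not nullable.
- level: part of the PRIMARY KEY, which implies NOT NULL → not nullable.
- due_date: declared NOT NULL → not nullable.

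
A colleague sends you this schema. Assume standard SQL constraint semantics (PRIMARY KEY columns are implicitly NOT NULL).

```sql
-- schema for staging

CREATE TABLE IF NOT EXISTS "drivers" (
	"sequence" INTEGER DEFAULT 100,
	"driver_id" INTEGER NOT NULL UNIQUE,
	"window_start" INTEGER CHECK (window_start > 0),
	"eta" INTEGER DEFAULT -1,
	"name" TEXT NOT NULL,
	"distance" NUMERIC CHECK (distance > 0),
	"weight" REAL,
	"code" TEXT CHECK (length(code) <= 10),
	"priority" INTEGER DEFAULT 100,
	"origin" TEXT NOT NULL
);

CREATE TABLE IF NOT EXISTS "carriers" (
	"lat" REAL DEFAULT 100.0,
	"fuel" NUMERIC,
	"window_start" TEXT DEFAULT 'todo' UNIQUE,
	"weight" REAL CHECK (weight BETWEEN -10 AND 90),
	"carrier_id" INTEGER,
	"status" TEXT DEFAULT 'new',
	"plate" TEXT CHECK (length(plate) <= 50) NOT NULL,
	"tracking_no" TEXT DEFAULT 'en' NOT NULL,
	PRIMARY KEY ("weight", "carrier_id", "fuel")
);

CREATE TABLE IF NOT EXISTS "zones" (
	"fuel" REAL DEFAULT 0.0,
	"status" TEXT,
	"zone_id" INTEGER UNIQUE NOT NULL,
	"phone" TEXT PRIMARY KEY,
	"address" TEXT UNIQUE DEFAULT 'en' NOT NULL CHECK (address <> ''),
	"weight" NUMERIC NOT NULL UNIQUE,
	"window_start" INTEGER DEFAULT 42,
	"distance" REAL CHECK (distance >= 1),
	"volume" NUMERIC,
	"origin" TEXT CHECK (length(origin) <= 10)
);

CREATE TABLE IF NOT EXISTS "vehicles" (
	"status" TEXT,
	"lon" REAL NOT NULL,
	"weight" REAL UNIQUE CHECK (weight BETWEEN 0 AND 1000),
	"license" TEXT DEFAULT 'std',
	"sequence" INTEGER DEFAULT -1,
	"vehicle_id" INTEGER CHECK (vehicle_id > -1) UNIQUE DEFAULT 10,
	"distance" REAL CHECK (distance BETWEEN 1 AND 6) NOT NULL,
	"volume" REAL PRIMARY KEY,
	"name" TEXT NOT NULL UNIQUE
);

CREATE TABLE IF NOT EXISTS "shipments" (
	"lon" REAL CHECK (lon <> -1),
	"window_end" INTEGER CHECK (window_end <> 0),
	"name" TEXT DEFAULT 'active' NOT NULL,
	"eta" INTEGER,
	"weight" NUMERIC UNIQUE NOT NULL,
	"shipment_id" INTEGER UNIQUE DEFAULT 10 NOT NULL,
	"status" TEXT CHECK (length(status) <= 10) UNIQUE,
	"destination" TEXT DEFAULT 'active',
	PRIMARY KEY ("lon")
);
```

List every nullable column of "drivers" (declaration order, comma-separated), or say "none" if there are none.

- sequence: DEFAULT only fills an omitted column; an explicit NULL is still allowed → nullable.
- driver_id: declared NOT NULL → not nullable.
- window_start: CHECK does not forbid NULL (a CHECK constraint passes when its expression is NULL) → nullable.
- eta: DEFAULT only fills an omitted column; an explicit NULL is still allowed → nullable.
- name: declared NOT NULL → not nullable.
- distance: CHECK does not forbid NULL (a CHECK constraint passes when its expression is NULL) → nullable.
- weight: no NOT NULL constraint applies → nullable.
- code: CHECK does not forbid NULL (a CHECK constraint passes when its expression is NULL) → nullable.
- priority: DEFAULT only fills an omitted column; an explicit NULL is still allowed → nullable.
- origin: declared NOT NULL → not nullable.

sequence, window_start, eta, distance, weight, code, priority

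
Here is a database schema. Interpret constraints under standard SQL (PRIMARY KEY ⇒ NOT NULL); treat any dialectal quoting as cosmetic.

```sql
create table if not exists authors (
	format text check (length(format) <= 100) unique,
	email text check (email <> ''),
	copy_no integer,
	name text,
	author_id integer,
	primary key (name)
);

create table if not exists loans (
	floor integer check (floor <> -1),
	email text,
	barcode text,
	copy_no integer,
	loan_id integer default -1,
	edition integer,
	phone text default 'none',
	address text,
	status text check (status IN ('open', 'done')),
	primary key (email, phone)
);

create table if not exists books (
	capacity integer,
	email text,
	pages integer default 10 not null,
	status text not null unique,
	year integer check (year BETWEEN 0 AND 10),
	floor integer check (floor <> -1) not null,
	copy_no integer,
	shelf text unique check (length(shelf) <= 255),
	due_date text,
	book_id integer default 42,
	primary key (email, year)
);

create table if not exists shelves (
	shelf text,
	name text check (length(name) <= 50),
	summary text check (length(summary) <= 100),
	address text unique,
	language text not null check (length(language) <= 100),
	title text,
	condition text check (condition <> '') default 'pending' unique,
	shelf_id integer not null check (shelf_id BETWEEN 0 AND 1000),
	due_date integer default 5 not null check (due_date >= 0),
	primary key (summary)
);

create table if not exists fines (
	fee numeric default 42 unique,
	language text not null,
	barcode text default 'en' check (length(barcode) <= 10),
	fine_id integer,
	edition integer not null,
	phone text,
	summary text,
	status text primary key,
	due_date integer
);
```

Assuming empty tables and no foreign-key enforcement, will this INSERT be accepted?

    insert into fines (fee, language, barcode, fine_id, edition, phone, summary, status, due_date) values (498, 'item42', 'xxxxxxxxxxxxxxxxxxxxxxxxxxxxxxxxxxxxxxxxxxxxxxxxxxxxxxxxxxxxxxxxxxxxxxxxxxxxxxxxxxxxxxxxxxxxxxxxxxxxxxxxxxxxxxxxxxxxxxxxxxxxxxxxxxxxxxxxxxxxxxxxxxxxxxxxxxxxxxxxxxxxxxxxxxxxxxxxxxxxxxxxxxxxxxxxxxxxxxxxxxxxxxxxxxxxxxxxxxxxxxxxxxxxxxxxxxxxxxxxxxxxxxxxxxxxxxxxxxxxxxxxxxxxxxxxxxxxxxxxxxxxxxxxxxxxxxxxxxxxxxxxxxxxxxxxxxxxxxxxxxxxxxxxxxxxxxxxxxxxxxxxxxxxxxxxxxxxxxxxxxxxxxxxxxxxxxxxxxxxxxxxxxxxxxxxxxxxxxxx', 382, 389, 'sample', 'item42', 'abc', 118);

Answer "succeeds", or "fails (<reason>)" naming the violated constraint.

The value 'xxxxxxxxxxxxxxxxxxxxxxxxxxxxxxxxxxxxxxxxxxxxxxxxxxxxxxxxxxxxxxxxxxxxxxxxxxxxxxxxxxxxxxxxxxxxxxxxxxxxxxxxxxxxxxxxxxxxxxxxxxxxxxxxxxxxxxxxxxxxxxxxxxxxxxxxxxxxxxxxxxxxxxxxxxxxxxxxxxxxxxxxxxxxxxxxxxxxxxxxxxxxxxxxxxxxxxxxxxxxxxxxxxxxxxxxxxxxxxxxxxxxxxxxxxxxxxxxxxxxxxxxxxxxxxxxxxxxxxxxxxxxxxxxxxxxxxxxxxxxxxxxxxxxxxxxxxxxxxxxxxxxxxxxxxxxxxxxxxxxxxxxxxxxxxxxxxxxxxxxxxxxxxxxxxxxxxxxxxxxxxxxxxxxxxxxxxxxxxxx' for barcode violates CHECK (length(barcode) <= 10).

fails (CHECK on barcode)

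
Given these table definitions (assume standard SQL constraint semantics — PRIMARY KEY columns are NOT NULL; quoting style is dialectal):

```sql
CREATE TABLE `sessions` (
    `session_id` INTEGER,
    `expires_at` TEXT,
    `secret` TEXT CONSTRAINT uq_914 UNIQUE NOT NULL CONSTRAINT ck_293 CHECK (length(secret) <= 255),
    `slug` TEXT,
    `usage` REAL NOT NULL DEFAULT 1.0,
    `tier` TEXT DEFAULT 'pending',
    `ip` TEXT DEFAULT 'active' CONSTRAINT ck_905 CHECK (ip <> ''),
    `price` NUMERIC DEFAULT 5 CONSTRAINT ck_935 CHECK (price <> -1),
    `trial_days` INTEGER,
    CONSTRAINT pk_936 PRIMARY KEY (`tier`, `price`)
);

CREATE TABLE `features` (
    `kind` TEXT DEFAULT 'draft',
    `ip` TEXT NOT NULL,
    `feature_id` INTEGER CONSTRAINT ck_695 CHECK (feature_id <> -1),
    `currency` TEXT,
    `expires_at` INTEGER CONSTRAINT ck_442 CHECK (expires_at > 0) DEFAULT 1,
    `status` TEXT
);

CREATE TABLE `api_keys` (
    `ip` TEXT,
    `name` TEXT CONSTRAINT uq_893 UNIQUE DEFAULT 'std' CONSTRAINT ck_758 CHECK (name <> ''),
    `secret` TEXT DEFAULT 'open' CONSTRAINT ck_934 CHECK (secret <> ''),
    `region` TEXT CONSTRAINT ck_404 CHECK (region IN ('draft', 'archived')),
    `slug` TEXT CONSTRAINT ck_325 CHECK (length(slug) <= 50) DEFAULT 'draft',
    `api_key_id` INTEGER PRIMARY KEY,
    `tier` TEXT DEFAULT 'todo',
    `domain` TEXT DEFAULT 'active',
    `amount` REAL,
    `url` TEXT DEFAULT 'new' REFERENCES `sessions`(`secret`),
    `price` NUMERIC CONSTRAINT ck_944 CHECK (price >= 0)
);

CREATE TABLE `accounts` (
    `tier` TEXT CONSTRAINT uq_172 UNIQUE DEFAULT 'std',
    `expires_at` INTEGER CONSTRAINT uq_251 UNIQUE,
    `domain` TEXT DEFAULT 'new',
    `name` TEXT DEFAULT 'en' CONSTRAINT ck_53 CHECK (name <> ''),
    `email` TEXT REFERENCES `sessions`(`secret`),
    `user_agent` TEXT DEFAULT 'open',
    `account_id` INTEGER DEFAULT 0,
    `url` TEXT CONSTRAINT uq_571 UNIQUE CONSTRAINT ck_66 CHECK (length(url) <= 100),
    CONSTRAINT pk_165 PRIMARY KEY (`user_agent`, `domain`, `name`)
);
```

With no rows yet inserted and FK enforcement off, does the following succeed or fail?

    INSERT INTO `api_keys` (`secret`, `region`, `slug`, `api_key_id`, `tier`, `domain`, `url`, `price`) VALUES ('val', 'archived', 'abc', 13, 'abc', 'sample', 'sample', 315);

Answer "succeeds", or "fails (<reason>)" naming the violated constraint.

succeeds

NOT NULL columns: api_key_id is supplied.
CHECK constraints: 'val' satisfies (secret <> ''); 'archived' satisfies (region IN ('draft', 'archived')); 'abc' satisfies (length(slug) <= 50); 315 satisfies (price >= 0).
No constraint is violated.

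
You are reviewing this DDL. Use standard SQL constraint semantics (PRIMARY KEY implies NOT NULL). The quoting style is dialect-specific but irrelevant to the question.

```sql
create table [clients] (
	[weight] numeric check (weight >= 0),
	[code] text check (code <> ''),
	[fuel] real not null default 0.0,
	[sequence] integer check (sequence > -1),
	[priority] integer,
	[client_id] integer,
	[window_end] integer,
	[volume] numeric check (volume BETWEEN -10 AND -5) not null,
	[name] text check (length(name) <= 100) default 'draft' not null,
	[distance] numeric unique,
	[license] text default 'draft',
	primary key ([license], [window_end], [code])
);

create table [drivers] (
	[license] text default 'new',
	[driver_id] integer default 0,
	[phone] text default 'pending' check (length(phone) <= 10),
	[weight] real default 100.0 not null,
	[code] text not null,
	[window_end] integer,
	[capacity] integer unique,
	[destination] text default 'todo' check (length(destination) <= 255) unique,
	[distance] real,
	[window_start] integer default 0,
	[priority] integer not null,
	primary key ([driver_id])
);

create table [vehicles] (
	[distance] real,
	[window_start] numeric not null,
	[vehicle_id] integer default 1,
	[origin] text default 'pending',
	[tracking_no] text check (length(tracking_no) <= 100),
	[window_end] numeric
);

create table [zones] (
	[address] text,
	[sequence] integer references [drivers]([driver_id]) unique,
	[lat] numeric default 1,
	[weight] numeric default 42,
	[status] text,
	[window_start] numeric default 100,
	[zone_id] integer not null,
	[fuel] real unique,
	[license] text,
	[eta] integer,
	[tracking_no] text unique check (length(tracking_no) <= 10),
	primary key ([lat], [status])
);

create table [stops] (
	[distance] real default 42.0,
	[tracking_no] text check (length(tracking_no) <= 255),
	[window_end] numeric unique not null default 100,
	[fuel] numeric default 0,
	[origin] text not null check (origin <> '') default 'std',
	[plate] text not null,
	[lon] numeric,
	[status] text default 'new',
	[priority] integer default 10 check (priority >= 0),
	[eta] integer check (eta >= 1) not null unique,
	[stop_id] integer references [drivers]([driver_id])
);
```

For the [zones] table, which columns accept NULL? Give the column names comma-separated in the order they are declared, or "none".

address, sequence, weight, window_start, fuel, license, eta, tracking_no

- address: no NOT NULL constraint applies → nullable.
- sequence: a foreign key column may be NULL unless separately constrained → nullable.
- lat: part of the PRIMARY KEY, which implies NOT NULL → not nullable.
- weight: DEFAULT only fills an omitted column; an explicit NULL is still allowed → nullable.
- status: part of the PRIMARY KEY, which implies NOT NULL → not nullable.
- window_start: DEFAULT only fills an omitted column; an explicit NULL is still allowed → nullable.
- zone_id: declared NOT NULL → not nullable.
- fuel: UNIQUE does not imply NOT NULL → nullable.
- license: no NOT NULL constraint applies → nullable.
- eta: no NOT NULL constraint applies → nullable.
- tracking_no: CHECK does not forbid NULL (a CHECK constraint passes when its expression is NULL) → nullable.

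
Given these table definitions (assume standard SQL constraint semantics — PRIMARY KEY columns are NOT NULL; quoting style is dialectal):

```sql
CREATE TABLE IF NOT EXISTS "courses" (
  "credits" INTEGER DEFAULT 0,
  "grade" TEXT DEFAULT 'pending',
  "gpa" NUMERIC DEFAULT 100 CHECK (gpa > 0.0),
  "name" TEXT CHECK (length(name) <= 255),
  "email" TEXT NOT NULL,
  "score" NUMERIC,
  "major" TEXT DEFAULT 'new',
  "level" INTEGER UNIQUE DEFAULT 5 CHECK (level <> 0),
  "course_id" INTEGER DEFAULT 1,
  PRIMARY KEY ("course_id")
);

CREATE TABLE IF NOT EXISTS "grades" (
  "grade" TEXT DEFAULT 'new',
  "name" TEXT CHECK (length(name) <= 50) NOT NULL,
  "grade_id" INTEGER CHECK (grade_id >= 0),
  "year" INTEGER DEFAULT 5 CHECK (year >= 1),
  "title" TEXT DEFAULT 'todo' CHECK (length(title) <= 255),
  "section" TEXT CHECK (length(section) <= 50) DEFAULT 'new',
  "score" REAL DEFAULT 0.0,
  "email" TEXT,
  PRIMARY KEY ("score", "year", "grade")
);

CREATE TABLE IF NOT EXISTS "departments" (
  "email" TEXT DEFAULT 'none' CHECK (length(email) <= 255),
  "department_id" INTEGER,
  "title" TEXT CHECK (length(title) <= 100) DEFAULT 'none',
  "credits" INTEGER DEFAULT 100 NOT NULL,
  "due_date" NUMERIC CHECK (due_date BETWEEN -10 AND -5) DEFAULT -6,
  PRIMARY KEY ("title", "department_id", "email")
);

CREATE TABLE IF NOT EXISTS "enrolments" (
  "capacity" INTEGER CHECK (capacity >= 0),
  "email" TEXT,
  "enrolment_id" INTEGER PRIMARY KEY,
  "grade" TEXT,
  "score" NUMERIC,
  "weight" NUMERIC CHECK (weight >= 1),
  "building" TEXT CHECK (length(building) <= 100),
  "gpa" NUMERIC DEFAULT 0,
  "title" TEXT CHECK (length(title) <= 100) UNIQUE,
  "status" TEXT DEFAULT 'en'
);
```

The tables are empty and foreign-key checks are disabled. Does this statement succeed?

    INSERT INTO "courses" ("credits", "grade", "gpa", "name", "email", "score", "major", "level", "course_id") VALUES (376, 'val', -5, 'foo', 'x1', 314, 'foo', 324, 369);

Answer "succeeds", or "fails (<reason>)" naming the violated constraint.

The value -5 for gpa violates CHECK (gpa > 0.0).

fails (CHECK on gpa)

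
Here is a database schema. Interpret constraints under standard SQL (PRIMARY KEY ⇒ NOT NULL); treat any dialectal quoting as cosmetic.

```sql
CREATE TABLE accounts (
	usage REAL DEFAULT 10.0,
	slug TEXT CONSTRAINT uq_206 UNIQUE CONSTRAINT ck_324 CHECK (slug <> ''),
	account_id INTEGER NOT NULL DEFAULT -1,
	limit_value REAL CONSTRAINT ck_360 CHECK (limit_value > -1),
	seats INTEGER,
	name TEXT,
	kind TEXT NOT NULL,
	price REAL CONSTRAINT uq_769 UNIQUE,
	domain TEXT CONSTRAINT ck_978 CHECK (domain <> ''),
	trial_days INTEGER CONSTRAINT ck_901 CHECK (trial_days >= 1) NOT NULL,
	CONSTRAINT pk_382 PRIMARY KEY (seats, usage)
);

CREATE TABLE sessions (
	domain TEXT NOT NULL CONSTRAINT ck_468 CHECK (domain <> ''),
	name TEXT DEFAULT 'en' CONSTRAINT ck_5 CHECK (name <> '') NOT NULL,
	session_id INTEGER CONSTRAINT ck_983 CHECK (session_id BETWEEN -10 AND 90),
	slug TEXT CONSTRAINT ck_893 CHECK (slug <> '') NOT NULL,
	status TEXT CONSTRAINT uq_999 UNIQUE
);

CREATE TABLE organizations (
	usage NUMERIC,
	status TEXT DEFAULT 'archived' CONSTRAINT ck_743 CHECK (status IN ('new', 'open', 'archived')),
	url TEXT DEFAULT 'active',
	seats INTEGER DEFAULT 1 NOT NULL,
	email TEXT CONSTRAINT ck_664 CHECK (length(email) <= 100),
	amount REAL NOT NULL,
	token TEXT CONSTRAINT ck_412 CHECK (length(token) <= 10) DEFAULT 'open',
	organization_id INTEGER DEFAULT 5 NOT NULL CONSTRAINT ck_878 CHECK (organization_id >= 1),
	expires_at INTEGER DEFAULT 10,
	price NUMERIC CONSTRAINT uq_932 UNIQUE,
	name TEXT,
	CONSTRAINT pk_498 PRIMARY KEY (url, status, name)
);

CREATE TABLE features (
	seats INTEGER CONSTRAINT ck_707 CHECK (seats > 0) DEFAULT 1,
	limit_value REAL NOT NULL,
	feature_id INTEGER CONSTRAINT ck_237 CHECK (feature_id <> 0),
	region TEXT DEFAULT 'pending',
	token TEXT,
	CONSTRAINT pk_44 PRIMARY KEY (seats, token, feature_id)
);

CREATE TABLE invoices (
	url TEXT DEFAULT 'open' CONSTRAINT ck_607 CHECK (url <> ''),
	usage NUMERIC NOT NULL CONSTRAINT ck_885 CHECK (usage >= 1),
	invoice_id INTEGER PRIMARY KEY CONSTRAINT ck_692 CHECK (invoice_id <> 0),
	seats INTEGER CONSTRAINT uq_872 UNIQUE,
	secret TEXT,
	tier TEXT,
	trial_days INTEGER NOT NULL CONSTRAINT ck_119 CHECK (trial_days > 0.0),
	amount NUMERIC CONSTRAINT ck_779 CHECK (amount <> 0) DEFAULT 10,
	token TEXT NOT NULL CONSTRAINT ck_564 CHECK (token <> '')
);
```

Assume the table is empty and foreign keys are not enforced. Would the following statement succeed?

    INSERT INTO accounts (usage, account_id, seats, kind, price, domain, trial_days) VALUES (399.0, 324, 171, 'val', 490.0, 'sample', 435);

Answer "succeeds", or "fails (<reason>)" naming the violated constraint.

succeeds

NOT NULL columns: account_id is supplied; kind is supplied; seats is supplied; trial_days is supplied; usage is supplied.
CHECK constraints: 'sample' satisfies (domain <> ''); 435 satisfies (trial_days >= 1).
No constraint is violated.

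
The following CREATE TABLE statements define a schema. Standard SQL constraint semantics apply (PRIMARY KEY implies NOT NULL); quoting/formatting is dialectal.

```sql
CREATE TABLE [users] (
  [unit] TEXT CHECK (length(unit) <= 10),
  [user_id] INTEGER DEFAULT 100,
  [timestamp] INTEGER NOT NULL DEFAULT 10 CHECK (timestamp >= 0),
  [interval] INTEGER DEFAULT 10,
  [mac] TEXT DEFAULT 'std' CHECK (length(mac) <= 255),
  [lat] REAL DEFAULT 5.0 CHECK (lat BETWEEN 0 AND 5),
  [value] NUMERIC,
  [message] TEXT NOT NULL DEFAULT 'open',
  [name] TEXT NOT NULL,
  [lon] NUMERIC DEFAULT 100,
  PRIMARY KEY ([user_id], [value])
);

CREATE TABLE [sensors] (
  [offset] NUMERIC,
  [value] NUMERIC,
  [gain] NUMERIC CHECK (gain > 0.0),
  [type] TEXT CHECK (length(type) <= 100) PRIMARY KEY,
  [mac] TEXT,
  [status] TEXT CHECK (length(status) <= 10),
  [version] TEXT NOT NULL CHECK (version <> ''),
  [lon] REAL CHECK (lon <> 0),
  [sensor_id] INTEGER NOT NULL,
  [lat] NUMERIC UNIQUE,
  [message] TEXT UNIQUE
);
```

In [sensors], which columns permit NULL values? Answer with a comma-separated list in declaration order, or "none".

offset, value, gain, mac, status, lon, lat, message

- offset: no NOT NULL constraint applies → nullable.
- value: no NOT NULL constraint applies → nullable.
- gain: CHECK does not forbid NULL (a CHECK constraint passes when its expression is NULL) → nullable.
- type: part of the PRIMARY KEY, which implies NOT NULL → not nullable.
- mac: no NOT NULL constraint applies → nullable.
- status: CHECK does not forbid NULL (a CHECK constraint passes when its expression is NULL) → nullable.
- version: declared NOT NULL → not nullable.
- lon: CHECK does not forbid NULL (a CHECK constraint passes when its expression is NULL) → nullable.
- sensor_id: declared NOT NULL → not nullable.
- lat: UNIQUE does not imply NOT NULL → nullable.
- message: UNIQUE does not imply NOT NULL → nullable.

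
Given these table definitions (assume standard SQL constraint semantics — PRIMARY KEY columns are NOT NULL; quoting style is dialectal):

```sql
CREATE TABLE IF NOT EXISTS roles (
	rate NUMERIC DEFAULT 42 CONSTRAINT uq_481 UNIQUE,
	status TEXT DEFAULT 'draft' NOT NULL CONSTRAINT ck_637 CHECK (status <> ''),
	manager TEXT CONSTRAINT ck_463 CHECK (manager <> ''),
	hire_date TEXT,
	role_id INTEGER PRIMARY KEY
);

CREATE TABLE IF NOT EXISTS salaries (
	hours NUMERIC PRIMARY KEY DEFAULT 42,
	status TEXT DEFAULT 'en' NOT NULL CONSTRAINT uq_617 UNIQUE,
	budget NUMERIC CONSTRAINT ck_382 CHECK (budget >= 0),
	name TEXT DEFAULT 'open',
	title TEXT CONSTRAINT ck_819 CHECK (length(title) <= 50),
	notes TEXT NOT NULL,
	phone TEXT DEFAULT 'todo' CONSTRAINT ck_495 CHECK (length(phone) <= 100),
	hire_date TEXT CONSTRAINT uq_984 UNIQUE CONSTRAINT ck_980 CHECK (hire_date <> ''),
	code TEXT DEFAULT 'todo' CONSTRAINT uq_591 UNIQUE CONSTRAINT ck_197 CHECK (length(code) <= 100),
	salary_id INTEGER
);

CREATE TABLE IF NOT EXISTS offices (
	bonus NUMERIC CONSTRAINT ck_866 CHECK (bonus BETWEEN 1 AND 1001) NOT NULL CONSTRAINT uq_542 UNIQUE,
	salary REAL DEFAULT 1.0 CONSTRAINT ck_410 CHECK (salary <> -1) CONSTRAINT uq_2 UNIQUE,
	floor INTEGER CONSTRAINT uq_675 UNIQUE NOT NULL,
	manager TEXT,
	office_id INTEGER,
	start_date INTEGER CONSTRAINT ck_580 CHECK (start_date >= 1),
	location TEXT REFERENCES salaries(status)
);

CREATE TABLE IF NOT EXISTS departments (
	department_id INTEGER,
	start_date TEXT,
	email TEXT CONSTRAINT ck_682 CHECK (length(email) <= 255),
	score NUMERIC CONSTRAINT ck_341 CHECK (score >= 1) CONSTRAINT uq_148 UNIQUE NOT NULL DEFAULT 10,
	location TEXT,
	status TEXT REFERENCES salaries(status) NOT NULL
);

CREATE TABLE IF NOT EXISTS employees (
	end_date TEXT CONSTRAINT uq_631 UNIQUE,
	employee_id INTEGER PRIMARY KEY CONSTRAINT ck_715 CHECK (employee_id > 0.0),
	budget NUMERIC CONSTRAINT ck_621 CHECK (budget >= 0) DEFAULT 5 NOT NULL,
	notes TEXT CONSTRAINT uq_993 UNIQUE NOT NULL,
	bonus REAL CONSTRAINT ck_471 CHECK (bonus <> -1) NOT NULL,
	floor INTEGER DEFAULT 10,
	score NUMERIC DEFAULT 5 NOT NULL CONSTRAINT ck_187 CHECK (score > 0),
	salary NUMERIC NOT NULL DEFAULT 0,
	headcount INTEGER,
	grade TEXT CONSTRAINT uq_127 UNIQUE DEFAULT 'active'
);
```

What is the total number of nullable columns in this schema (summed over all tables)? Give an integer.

23

roles: 3 nullable (rate, manager, hire_date — PK (role_id) and explicit NOT NULL columns excluded).
salaries: 7 nullable (budget, name, title, phone, hire_date, code, salary_id — PK (hours) and explicit NOT NULL columns excluded).
offices: 5 nullable (salary, manager, office_id, start_date, location — PK none and explicit NOT NULL columns excluded).
departments: 4 nullable (department_id, start_date, email, location — PK none and explicit NOT NULL columns excluded).
employees: 4 nullable (end_date, floor, headcount, grade — PK (employee_id) and explicit NOT NULL columns excluded).
Total: 3 + 7 + 5 + 4 + 4 = 23.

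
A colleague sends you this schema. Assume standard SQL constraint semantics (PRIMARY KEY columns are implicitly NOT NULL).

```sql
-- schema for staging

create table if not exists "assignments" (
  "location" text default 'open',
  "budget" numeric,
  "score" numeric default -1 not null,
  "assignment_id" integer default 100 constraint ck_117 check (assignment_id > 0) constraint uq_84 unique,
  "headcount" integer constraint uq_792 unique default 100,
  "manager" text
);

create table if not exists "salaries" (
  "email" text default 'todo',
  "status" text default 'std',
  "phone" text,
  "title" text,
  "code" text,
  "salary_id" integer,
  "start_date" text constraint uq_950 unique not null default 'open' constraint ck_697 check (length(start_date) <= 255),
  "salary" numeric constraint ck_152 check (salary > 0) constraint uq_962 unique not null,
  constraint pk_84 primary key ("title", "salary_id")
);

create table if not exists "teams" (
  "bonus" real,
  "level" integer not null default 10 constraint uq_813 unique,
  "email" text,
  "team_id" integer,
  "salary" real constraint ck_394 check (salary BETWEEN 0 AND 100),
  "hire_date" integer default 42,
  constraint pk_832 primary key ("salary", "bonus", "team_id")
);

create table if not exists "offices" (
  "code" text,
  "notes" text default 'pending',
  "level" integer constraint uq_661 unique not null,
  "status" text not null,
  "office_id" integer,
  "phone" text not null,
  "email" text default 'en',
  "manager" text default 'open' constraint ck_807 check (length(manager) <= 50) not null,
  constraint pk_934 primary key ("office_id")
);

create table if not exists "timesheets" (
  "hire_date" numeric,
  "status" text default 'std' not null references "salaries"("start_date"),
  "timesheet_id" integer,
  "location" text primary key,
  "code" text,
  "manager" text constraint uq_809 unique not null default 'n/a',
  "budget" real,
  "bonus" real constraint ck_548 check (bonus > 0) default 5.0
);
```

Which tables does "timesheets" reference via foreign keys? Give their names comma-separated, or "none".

- status REFERENCES salaries(start_date).

salaries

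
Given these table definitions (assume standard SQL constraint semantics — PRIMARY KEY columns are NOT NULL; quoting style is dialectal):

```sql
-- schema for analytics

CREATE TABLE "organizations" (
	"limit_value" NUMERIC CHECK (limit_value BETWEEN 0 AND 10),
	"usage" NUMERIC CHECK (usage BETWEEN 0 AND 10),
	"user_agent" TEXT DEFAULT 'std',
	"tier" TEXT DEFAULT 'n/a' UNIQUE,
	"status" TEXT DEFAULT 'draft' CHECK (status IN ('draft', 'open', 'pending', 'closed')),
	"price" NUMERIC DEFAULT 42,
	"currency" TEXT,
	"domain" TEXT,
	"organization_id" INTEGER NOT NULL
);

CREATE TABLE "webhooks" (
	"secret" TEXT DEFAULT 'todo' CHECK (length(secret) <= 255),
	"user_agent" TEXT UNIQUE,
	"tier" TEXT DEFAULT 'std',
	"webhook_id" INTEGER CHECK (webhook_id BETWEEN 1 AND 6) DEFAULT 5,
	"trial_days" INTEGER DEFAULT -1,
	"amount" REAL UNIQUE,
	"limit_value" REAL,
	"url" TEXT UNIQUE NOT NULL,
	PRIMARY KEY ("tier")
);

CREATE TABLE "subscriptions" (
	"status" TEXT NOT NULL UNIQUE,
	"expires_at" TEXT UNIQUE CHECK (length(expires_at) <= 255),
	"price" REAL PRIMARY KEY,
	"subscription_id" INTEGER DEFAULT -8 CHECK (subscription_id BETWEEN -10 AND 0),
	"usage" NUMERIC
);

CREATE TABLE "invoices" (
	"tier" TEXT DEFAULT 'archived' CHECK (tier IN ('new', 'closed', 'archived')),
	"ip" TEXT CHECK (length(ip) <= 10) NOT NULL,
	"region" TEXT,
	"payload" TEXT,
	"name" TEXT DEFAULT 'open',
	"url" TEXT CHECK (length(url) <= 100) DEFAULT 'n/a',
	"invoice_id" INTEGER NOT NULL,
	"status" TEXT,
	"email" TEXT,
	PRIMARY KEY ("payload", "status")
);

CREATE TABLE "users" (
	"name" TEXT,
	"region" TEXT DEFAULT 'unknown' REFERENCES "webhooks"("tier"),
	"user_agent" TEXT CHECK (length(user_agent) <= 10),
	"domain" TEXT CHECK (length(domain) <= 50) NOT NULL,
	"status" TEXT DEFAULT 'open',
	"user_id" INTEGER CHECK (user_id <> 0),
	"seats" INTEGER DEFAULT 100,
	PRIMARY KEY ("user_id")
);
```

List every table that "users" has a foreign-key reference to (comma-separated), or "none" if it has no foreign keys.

- region REFERENCES webhooks(tier).

webhooks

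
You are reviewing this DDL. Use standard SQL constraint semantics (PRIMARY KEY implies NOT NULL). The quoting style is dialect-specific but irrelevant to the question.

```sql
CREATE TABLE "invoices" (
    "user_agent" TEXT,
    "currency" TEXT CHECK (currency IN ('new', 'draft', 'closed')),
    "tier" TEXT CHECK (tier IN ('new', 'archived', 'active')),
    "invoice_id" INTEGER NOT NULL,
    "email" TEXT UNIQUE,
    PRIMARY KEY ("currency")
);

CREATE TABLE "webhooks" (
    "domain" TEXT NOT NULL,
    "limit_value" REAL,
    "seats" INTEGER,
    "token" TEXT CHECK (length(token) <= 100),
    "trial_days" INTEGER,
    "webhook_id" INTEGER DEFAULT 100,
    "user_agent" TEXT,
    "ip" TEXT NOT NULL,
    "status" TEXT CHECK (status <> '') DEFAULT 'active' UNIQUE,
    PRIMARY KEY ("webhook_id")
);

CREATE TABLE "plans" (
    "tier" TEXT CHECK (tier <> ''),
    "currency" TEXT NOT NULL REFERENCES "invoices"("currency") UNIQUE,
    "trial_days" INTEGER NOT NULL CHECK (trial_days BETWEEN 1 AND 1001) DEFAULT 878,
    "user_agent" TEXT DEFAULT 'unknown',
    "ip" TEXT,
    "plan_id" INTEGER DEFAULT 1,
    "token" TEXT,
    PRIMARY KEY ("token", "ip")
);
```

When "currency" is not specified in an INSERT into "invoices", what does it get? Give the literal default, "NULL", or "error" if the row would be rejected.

currency has no DEFAULT clause.
Omitting it would insert NULL, but it is part of the PRIMARY KEY, so the INSERT fails.

error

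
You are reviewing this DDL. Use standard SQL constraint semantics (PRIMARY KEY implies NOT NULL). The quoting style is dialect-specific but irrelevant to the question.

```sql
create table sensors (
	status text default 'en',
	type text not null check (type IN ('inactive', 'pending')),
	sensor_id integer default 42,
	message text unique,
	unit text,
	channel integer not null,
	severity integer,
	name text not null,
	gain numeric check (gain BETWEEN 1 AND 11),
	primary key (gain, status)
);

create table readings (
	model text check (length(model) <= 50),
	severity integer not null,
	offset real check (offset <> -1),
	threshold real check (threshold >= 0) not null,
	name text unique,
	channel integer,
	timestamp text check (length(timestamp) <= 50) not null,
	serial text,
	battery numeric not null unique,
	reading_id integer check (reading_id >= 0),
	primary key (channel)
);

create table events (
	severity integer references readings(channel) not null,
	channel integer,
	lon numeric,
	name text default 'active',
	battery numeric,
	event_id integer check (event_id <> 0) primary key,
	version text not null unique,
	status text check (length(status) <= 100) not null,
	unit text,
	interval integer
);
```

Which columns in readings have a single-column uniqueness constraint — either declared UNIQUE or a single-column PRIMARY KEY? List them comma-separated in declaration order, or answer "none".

name, channel, battery

- model: no UNIQUE or single-column PK constraint.
- severity: no UNIQUE or single-column PK constraint.
- offset: no UNIQUE or single-column PK constraint.
- threshold: no UNIQUE or single-column PK constraint.
- name: declared UNIQUE → unique.
- channel: single-column PRIMARY KEY → unique.
- timestamp: no UNIQUE or single-column PK constraint.
- serial: no UNIQUE or single-column PK constraint.
- battery: declared UNIQUE → unique.
- reading_id: no UNIQUE or single-column PK constraint.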